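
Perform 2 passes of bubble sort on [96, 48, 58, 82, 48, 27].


Initial: [96, 48, 58, 82, 48, 27]
Pass 1: [48, 58, 82, 48, 27, 96] (5 swaps)
Pass 2: [48, 58, 48, 27, 82, 96] (2 swaps)

After 2 passes: [48, 58, 48, 27, 82, 96]


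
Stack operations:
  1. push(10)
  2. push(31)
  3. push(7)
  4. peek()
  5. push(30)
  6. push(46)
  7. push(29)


push(10) -> [10]
push(31) -> [10, 31]
push(7) -> [10, 31, 7]
peek()->7
push(30) -> [10, 31, 7, 30]
push(46) -> [10, 31, 7, 30, 46]
push(29) -> [10, 31, 7, 30, 46, 29]

Final stack: [10, 31, 7, 30, 46, 29]


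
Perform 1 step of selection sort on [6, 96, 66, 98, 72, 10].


Initial: [6, 96, 66, 98, 72, 10]
Step 1: min=6 at 0
  Swap: [6, 96, 66, 98, 72, 10]

After 1 step: [6, 96, 66, 98, 72, 10]


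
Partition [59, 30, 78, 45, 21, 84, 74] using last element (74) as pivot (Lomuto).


Pivot: 74
  59 <= 74: advance i (no swap)
  30 <= 74: advance i (no swap)
  45 <= 74: swap -> [59, 30, 45, 78, 21, 84, 74]
  21 <= 74: swap -> [59, 30, 45, 21, 78, 84, 74]
Place pivot at 4: [59, 30, 45, 21, 74, 84, 78]

Partitioned: [59, 30, 45, 21, 74, 84, 78]


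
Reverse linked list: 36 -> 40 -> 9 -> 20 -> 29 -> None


Step 1: curr=36, set curr.next=prev(None) | reversed so far: 36
Step 2: curr=40, set curr.next=prev(36) | reversed so far: 40 -> 36
Step 3: curr=9, set curr.next=prev(40) | reversed so far: 9 -> 40 -> 36
Step 4: curr=20, set curr.next=prev(9) | reversed so far: 20 -> 9 -> 40 -> 36
Step 5: curr=29, set curr.next=prev(20) | reversed so far: 29 -> 20 -> 9 -> 40 -> 36

29 -> 20 -> 9 -> 40 -> 36 -> None


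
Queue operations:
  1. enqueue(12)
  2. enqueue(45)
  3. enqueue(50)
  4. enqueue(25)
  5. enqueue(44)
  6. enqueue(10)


enqueue(12) -> [12]
enqueue(45) -> [12, 45]
enqueue(50) -> [12, 45, 50]
enqueue(25) -> [12, 45, 50, 25]
enqueue(44) -> [12, 45, 50, 25, 44]
enqueue(10) -> [12, 45, 50, 25, 44, 10]

Final queue: [12, 45, 50, 25, 44, 10]


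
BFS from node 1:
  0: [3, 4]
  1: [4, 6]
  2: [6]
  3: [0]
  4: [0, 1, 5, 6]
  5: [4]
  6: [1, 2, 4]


Visit 1, enqueue [4, 6]
Visit 4, enqueue [0, 5]
Visit 6, enqueue [2]
Visit 0, enqueue [3]
Visit 5, enqueue []
Visit 2, enqueue []
Visit 3, enqueue []

BFS order: [1, 4, 6, 0, 5, 2, 3]


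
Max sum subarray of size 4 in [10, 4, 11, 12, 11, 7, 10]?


[0:4]: 37
[1:5]: 38
[2:6]: 41
[3:7]: 40

Max: 41 at [2:6]


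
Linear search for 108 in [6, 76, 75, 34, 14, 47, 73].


i=0: 6!=108
i=1: 76!=108
i=2: 75!=108
i=3: 34!=108
i=4: 14!=108
i=5: 47!=108
i=6: 73!=108

Not found, 7 comps


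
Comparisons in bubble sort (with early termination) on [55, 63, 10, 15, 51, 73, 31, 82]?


Algorithm: bubble sort (with early termination)
Input: [55, 63, 10, 15, 51, 73, 31, 82]
Sorted: [10, 15, 31, 51, 55, 63, 73, 82]

25


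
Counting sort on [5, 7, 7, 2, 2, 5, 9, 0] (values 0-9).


Input: [5, 7, 7, 2, 2, 5, 9, 0]
Counts: [1, 0, 2, 0, 0, 2, 0, 2, 0, 1]

Sorted: [0, 2, 2, 5, 5, 7, 7, 9]


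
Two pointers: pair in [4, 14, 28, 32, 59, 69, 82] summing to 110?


lo=0(4)+hi=6(82)=86
lo=1(14)+hi=6(82)=96
lo=2(28)+hi=6(82)=110

Yes: 28+82=110


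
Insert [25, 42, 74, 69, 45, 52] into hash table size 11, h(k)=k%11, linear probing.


Insert 25: h=3 -> slot 3
Insert 42: h=9 -> slot 9
Insert 74: h=8 -> slot 8
Insert 69: h=3, 1 probes -> slot 4
Insert 45: h=1 -> slot 1
Insert 52: h=8, 2 probes -> slot 10

Table: [None, 45, None, 25, 69, None, None, None, 74, 42, 52]


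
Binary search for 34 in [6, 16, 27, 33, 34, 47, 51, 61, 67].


Step 1: lo=0, hi=8, mid=4, val=34

Found at index 4


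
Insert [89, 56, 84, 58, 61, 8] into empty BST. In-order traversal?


Insert 89: root
Insert 56: L from 89
Insert 84: L from 89 -> R from 56
Insert 58: L from 89 -> R from 56 -> L from 84
Insert 61: L from 89 -> R from 56 -> L from 84 -> R from 58
Insert 8: L from 89 -> L from 56

In-order: [8, 56, 58, 61, 84, 89]


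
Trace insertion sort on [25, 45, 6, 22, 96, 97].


Initial: [25, 45, 6, 22, 96, 97]
Insert 45: [25, 45, 6, 22, 96, 97]
Insert 6: [6, 25, 45, 22, 96, 97]
Insert 22: [6, 22, 25, 45, 96, 97]
Insert 96: [6, 22, 25, 45, 96, 97]
Insert 97: [6, 22, 25, 45, 96, 97]

Sorted: [6, 22, 25, 45, 96, 97]


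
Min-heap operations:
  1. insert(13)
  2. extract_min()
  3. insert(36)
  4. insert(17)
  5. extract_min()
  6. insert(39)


insert(13) -> [13]
extract_min()->13, []
insert(36) -> [36]
insert(17) -> [17, 36]
extract_min()->17, [36]
insert(39) -> [36, 39]

Final heap: [36, 39]


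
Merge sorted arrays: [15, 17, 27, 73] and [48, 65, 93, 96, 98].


Take 15 from A
Take 17 from A
Take 27 from A
Take 48 from B
Take 65 from B
Take 73 from A

Merged: [15, 17, 27, 48, 65, 73, 93, 96, 98]


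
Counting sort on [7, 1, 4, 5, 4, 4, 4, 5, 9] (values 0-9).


Input: [7, 1, 4, 5, 4, 4, 4, 5, 9]
Counts: [0, 1, 0, 0, 4, 2, 0, 1, 0, 1]

Sorted: [1, 4, 4, 4, 4, 5, 5, 7, 9]


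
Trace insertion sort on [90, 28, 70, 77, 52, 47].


Initial: [90, 28, 70, 77, 52, 47]
Insert 28: [28, 90, 70, 77, 52, 47]
Insert 70: [28, 70, 90, 77, 52, 47]
Insert 77: [28, 70, 77, 90, 52, 47]
Insert 52: [28, 52, 70, 77, 90, 47]
Insert 47: [28, 47, 52, 70, 77, 90]

Sorted: [28, 47, 52, 70, 77, 90]


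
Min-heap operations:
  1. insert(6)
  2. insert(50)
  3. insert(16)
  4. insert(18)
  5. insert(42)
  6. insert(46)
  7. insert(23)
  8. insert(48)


insert(6) -> [6]
insert(50) -> [6, 50]
insert(16) -> [6, 50, 16]
insert(18) -> [6, 18, 16, 50]
insert(42) -> [6, 18, 16, 50, 42]
insert(46) -> [6, 18, 16, 50, 42, 46]
insert(23) -> [6, 18, 16, 50, 42, 46, 23]
insert(48) -> [6, 18, 16, 48, 42, 46, 23, 50]

Final heap: [6, 18, 16, 48, 42, 46, 23, 50]


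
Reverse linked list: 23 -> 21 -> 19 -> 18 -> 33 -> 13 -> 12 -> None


Step 1: curr=23, set curr.next=prev(None) | reversed so far: 23
Step 2: curr=21, set curr.next=prev(23) | reversed so far: 21 -> 23
Step 3: curr=19, set curr.next=prev(21) | reversed so far: 19 -> 21 -> 23
Step 4: curr=18, set curr.next=prev(19) | reversed so far: 18 -> 19 -> 21 -> 23
Step 5: curr=33, set curr.next=prev(18) | reversed so far: 33 -> 18 -> 19 -> 21 -> 23
Step 6: curr=13, set curr.next=prev(33) | reversed so far: 13 -> 33 -> 18 -> 19 -> 21 -> 23
Step 7: curr=12, set curr.next=prev(13) | reversed so far: 12 -> 13 -> 33 -> 18 -> 19 -> 21 -> 23

12 -> 13 -> 33 -> 18 -> 19 -> 21 -> 23 -> None


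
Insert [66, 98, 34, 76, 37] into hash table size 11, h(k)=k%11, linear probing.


Insert 66: h=0 -> slot 0
Insert 98: h=10 -> slot 10
Insert 34: h=1 -> slot 1
Insert 76: h=10, 3 probes -> slot 2
Insert 37: h=4 -> slot 4

Table: [66, 34, 76, None, 37, None, None, None, None, None, 98]


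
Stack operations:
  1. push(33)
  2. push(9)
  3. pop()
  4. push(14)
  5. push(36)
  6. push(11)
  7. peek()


push(33) -> [33]
push(9) -> [33, 9]
pop()->9, [33]
push(14) -> [33, 14]
push(36) -> [33, 14, 36]
push(11) -> [33, 14, 36, 11]
peek()->11

Final stack: [33, 14, 36, 11]


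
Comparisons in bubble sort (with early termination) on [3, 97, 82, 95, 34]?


Algorithm: bubble sort (with early termination)
Input: [3, 97, 82, 95, 34]
Sorted: [3, 34, 82, 95, 97]

10


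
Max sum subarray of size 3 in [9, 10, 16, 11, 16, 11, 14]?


[0:3]: 35
[1:4]: 37
[2:5]: 43
[3:6]: 38
[4:7]: 41

Max: 43 at [2:5]


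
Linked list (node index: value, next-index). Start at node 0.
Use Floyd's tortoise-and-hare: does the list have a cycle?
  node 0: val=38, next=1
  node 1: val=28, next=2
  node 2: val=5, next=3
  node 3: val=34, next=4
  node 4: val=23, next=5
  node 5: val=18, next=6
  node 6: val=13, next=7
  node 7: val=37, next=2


Floyd's tortoise (slow, +1) and hare (fast, +2):
  init: slow=0, fast=0
  step 1: slow=1, fast=2
  step 2: slow=2, fast=4
  step 3: slow=3, fast=6
  step 4: slow=4, fast=2
  step 5: slow=5, fast=4
  step 6: slow=6, fast=6
  slow == fast at node 6: cycle detected

Cycle: yes


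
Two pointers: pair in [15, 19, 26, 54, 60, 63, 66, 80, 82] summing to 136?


lo=0(15)+hi=8(82)=97
lo=1(19)+hi=8(82)=101
lo=2(26)+hi=8(82)=108
lo=3(54)+hi=8(82)=136

Yes: 54+82=136


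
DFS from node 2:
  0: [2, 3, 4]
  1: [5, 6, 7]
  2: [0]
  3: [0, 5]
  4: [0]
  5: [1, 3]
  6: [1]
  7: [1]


Visit 2, push [0]
Visit 0, push [4, 3]
Visit 3, push [5]
Visit 5, push [1]
Visit 1, push [7, 6]
Visit 6, push []
Visit 7, push []
Visit 4, push []

DFS order: [2, 0, 3, 5, 1, 6, 7, 4]


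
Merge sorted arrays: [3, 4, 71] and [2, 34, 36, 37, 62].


Take 2 from B
Take 3 from A
Take 4 from A
Take 34 from B
Take 36 from B
Take 37 from B
Take 62 from B

Merged: [2, 3, 4, 34, 36, 37, 62, 71]


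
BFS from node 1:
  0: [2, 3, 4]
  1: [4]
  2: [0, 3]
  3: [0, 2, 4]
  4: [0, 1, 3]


Visit 1, enqueue [4]
Visit 4, enqueue [0, 3]
Visit 0, enqueue [2]
Visit 3, enqueue []
Visit 2, enqueue []

BFS order: [1, 4, 0, 3, 2]


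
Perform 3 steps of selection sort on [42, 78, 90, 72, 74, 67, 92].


Initial: [42, 78, 90, 72, 74, 67, 92]
Step 1: min=42 at 0
  Swap: [42, 78, 90, 72, 74, 67, 92]
Step 2: min=67 at 5
  Swap: [42, 67, 90, 72, 74, 78, 92]
Step 3: min=72 at 3
  Swap: [42, 67, 72, 90, 74, 78, 92]

After 3 steps: [42, 67, 72, 90, 74, 78, 92]


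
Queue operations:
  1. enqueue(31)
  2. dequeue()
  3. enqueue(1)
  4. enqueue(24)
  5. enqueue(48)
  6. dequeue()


enqueue(31) -> [31]
dequeue()->31, []
enqueue(1) -> [1]
enqueue(24) -> [1, 24]
enqueue(48) -> [1, 24, 48]
dequeue()->1, [24, 48]

Final queue: [24, 48]


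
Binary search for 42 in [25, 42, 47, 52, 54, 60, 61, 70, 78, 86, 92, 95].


Step 1: lo=0, hi=11, mid=5, val=60
Step 2: lo=0, hi=4, mid=2, val=47
Step 3: lo=0, hi=1, mid=0, val=25
Step 4: lo=1, hi=1, mid=1, val=42

Found at index 1


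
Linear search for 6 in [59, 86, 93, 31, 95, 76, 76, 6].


i=0: 59!=6
i=1: 86!=6
i=2: 93!=6
i=3: 31!=6
i=4: 95!=6
i=5: 76!=6
i=6: 76!=6
i=7: 6==6 found!

Found at 7, 8 comps


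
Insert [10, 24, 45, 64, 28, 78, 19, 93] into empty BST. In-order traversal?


Insert 10: root
Insert 24: R from 10
Insert 45: R from 10 -> R from 24
Insert 64: R from 10 -> R from 24 -> R from 45
Insert 28: R from 10 -> R from 24 -> L from 45
Insert 78: R from 10 -> R from 24 -> R from 45 -> R from 64
Insert 19: R from 10 -> L from 24
Insert 93: R from 10 -> R from 24 -> R from 45 -> R from 64 -> R from 78

In-order: [10, 19, 24, 28, 45, 64, 78, 93]


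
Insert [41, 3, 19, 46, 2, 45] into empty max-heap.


Insert 41: [41]
Insert 3: [41, 3]
Insert 19: [41, 3, 19]
Insert 46: [46, 41, 19, 3]
Insert 2: [46, 41, 19, 3, 2]
Insert 45: [46, 41, 45, 3, 2, 19]

Final heap: [46, 41, 45, 3, 2, 19]


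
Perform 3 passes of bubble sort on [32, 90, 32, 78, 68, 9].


Initial: [32, 90, 32, 78, 68, 9]
Pass 1: [32, 32, 78, 68, 9, 90] (4 swaps)
Pass 2: [32, 32, 68, 9, 78, 90] (2 swaps)
Pass 3: [32, 32, 9, 68, 78, 90] (1 swaps)

After 3 passes: [32, 32, 9, 68, 78, 90]


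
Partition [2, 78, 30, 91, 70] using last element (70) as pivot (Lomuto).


Pivot: 70
  2 <= 70: advance i (no swap)
  30 <= 70: swap -> [2, 30, 78, 91, 70]
Place pivot at 2: [2, 30, 70, 91, 78]

Partitioned: [2, 30, 70, 91, 78]


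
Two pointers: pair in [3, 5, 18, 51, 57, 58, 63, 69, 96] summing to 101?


lo=0(3)+hi=8(96)=99
lo=1(5)+hi=8(96)=101

Yes: 5+96=101


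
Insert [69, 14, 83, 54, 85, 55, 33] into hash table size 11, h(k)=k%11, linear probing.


Insert 69: h=3 -> slot 3
Insert 14: h=3, 1 probes -> slot 4
Insert 83: h=6 -> slot 6
Insert 54: h=10 -> slot 10
Insert 85: h=8 -> slot 8
Insert 55: h=0 -> slot 0
Insert 33: h=0, 1 probes -> slot 1

Table: [55, 33, None, 69, 14, None, 83, None, 85, None, 54]


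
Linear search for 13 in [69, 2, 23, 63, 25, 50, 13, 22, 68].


i=0: 69!=13
i=1: 2!=13
i=2: 23!=13
i=3: 63!=13
i=4: 25!=13
i=5: 50!=13
i=6: 13==13 found!

Found at 6, 7 comps


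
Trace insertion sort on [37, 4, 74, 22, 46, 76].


Initial: [37, 4, 74, 22, 46, 76]
Insert 4: [4, 37, 74, 22, 46, 76]
Insert 74: [4, 37, 74, 22, 46, 76]
Insert 22: [4, 22, 37, 74, 46, 76]
Insert 46: [4, 22, 37, 46, 74, 76]
Insert 76: [4, 22, 37, 46, 74, 76]

Sorted: [4, 22, 37, 46, 74, 76]


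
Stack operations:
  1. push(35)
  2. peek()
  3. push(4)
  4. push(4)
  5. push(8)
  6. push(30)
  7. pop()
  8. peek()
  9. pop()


push(35) -> [35]
peek()->35
push(4) -> [35, 4]
push(4) -> [35, 4, 4]
push(8) -> [35, 4, 4, 8]
push(30) -> [35, 4, 4, 8, 30]
pop()->30, [35, 4, 4, 8]
peek()->8
pop()->8, [35, 4, 4]

Final stack: [35, 4, 4]


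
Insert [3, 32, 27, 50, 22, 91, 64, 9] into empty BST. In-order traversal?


Insert 3: root
Insert 32: R from 3
Insert 27: R from 3 -> L from 32
Insert 50: R from 3 -> R from 32
Insert 22: R from 3 -> L from 32 -> L from 27
Insert 91: R from 3 -> R from 32 -> R from 50
Insert 64: R from 3 -> R from 32 -> R from 50 -> L from 91
Insert 9: R from 3 -> L from 32 -> L from 27 -> L from 22

In-order: [3, 9, 22, 27, 32, 50, 64, 91]


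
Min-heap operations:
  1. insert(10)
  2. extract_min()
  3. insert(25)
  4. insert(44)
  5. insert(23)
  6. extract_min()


insert(10) -> [10]
extract_min()->10, []
insert(25) -> [25]
insert(44) -> [25, 44]
insert(23) -> [23, 44, 25]
extract_min()->23, [25, 44]

Final heap: [25, 44]


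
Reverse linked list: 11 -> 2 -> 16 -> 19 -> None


Step 1: curr=11, set curr.next=prev(None) | reversed so far: 11
Step 2: curr=2, set curr.next=prev(11) | reversed so far: 2 -> 11
Step 3: curr=16, set curr.next=prev(2) | reversed so far: 16 -> 2 -> 11
Step 4: curr=19, set curr.next=prev(16) | reversed so far: 19 -> 16 -> 2 -> 11

19 -> 16 -> 2 -> 11 -> None


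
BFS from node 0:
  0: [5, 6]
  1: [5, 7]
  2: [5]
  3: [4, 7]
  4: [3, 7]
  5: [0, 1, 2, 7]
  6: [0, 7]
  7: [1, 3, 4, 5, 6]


Visit 0, enqueue [5, 6]
Visit 5, enqueue [1, 2, 7]
Visit 6, enqueue []
Visit 1, enqueue []
Visit 2, enqueue []
Visit 7, enqueue [3, 4]
Visit 3, enqueue []
Visit 4, enqueue []

BFS order: [0, 5, 6, 1, 2, 7, 3, 4]


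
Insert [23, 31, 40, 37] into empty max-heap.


Insert 23: [23]
Insert 31: [31, 23]
Insert 40: [40, 23, 31]
Insert 37: [40, 37, 31, 23]

Final heap: [40, 37, 31, 23]


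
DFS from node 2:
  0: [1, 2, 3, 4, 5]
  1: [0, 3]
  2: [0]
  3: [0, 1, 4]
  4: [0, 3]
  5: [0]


Visit 2, push [0]
Visit 0, push [5, 4, 3, 1]
Visit 1, push [3]
Visit 3, push [4]
Visit 4, push []
Visit 5, push []

DFS order: [2, 0, 1, 3, 4, 5]


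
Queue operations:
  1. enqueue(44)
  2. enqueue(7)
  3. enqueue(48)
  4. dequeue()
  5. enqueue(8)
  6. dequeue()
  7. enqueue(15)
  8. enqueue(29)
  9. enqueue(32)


enqueue(44) -> [44]
enqueue(7) -> [44, 7]
enqueue(48) -> [44, 7, 48]
dequeue()->44, [7, 48]
enqueue(8) -> [7, 48, 8]
dequeue()->7, [48, 8]
enqueue(15) -> [48, 8, 15]
enqueue(29) -> [48, 8, 15, 29]
enqueue(32) -> [48, 8, 15, 29, 32]

Final queue: [48, 8, 15, 29, 32]


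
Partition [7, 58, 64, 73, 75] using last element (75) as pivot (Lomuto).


Pivot: 75
  7 <= 75: advance i (no swap)
  58 <= 75: advance i (no swap)
  64 <= 75: advance i (no swap)
  73 <= 75: advance i (no swap)
Place pivot at 4: [7, 58, 64, 73, 75]

Partitioned: [7, 58, 64, 73, 75]


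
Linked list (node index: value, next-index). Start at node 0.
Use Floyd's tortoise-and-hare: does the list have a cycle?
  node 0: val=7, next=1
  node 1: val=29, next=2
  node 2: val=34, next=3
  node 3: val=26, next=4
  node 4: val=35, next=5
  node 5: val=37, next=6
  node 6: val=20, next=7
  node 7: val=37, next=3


Floyd's tortoise (slow, +1) and hare (fast, +2):
  init: slow=0, fast=0
  step 1: slow=1, fast=2
  step 2: slow=2, fast=4
  step 3: slow=3, fast=6
  step 4: slow=4, fast=3
  step 5: slow=5, fast=5
  slow == fast at node 5: cycle detected

Cycle: yes


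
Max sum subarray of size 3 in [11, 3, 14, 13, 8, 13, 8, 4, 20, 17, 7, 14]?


[0:3]: 28
[1:4]: 30
[2:5]: 35
[3:6]: 34
[4:7]: 29
[5:8]: 25
[6:9]: 32
[7:10]: 41
[8:11]: 44
[9:12]: 38

Max: 44 at [8:11]


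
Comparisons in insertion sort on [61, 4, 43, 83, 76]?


Algorithm: insertion sort
Input: [61, 4, 43, 83, 76]
Sorted: [4, 43, 61, 76, 83]

6


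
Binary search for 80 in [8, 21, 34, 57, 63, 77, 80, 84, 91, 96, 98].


Step 1: lo=0, hi=10, mid=5, val=77
Step 2: lo=6, hi=10, mid=8, val=91
Step 3: lo=6, hi=7, mid=6, val=80

Found at index 6


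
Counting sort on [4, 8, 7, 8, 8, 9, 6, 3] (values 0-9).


Input: [4, 8, 7, 8, 8, 9, 6, 3]
Counts: [0, 0, 0, 1, 1, 0, 1, 1, 3, 1]

Sorted: [3, 4, 6, 7, 8, 8, 8, 9]


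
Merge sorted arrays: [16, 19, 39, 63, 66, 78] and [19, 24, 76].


Take 16 from A
Take 19 from A
Take 19 from B
Take 24 from B
Take 39 from A
Take 63 from A
Take 66 from A
Take 76 from B

Merged: [16, 19, 19, 24, 39, 63, 66, 76, 78]


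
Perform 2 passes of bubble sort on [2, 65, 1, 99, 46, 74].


Initial: [2, 65, 1, 99, 46, 74]
Pass 1: [2, 1, 65, 46, 74, 99] (3 swaps)
Pass 2: [1, 2, 46, 65, 74, 99] (2 swaps)

After 2 passes: [1, 2, 46, 65, 74, 99]


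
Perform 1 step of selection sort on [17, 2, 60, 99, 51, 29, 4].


Initial: [17, 2, 60, 99, 51, 29, 4]
Step 1: min=2 at 1
  Swap: [2, 17, 60, 99, 51, 29, 4]

After 1 step: [2, 17, 60, 99, 51, 29, 4]


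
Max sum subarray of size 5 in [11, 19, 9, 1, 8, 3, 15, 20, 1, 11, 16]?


[0:5]: 48
[1:6]: 40
[2:7]: 36
[3:8]: 47
[4:9]: 47
[5:10]: 50
[6:11]: 63

Max: 63 at [6:11]


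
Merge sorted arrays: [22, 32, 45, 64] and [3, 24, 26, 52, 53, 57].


Take 3 from B
Take 22 from A
Take 24 from B
Take 26 from B
Take 32 from A
Take 45 from A
Take 52 from B
Take 53 from B
Take 57 from B

Merged: [3, 22, 24, 26, 32, 45, 52, 53, 57, 64]


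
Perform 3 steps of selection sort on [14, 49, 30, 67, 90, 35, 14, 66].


Initial: [14, 49, 30, 67, 90, 35, 14, 66]
Step 1: min=14 at 0
  Swap: [14, 49, 30, 67, 90, 35, 14, 66]
Step 2: min=14 at 6
  Swap: [14, 14, 30, 67, 90, 35, 49, 66]
Step 3: min=30 at 2
  Swap: [14, 14, 30, 67, 90, 35, 49, 66]

After 3 steps: [14, 14, 30, 67, 90, 35, 49, 66]


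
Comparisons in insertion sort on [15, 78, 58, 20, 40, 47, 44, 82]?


Algorithm: insertion sort
Input: [15, 78, 58, 20, 40, 47, 44, 82]
Sorted: [15, 20, 40, 44, 47, 58, 78, 82]

17


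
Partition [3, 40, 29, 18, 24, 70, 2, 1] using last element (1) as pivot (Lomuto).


Pivot: 1
Place pivot at 0: [1, 40, 29, 18, 24, 70, 2, 3]

Partitioned: [1, 40, 29, 18, 24, 70, 2, 3]


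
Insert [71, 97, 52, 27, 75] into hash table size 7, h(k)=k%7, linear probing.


Insert 71: h=1 -> slot 1
Insert 97: h=6 -> slot 6
Insert 52: h=3 -> slot 3
Insert 27: h=6, 1 probes -> slot 0
Insert 75: h=5 -> slot 5

Table: [27, 71, None, 52, None, 75, 97]


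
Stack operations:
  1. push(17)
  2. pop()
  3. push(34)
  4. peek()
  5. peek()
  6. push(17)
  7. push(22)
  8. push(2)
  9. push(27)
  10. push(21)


push(17) -> [17]
pop()->17, []
push(34) -> [34]
peek()->34
peek()->34
push(17) -> [34, 17]
push(22) -> [34, 17, 22]
push(2) -> [34, 17, 22, 2]
push(27) -> [34, 17, 22, 2, 27]
push(21) -> [34, 17, 22, 2, 27, 21]

Final stack: [34, 17, 22, 2, 27, 21]


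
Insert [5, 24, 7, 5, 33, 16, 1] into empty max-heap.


Insert 5: [5]
Insert 24: [24, 5]
Insert 7: [24, 5, 7]
Insert 5: [24, 5, 7, 5]
Insert 33: [33, 24, 7, 5, 5]
Insert 16: [33, 24, 16, 5, 5, 7]
Insert 1: [33, 24, 16, 5, 5, 7, 1]

Final heap: [33, 24, 16, 5, 5, 7, 1]


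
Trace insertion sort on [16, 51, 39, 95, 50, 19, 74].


Initial: [16, 51, 39, 95, 50, 19, 74]
Insert 51: [16, 51, 39, 95, 50, 19, 74]
Insert 39: [16, 39, 51, 95, 50, 19, 74]
Insert 95: [16, 39, 51, 95, 50, 19, 74]
Insert 50: [16, 39, 50, 51, 95, 19, 74]
Insert 19: [16, 19, 39, 50, 51, 95, 74]
Insert 74: [16, 19, 39, 50, 51, 74, 95]

Sorted: [16, 19, 39, 50, 51, 74, 95]


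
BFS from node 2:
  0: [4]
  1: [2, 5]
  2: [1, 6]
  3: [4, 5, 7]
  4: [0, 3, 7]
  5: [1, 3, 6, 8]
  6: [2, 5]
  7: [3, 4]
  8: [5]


Visit 2, enqueue [1, 6]
Visit 1, enqueue [5]
Visit 6, enqueue []
Visit 5, enqueue [3, 8]
Visit 3, enqueue [4, 7]
Visit 8, enqueue []
Visit 4, enqueue [0]
Visit 7, enqueue []
Visit 0, enqueue []

BFS order: [2, 1, 6, 5, 3, 8, 4, 7, 0]


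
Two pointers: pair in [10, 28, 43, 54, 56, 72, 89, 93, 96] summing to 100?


lo=0(10)+hi=8(96)=106
lo=0(10)+hi=7(93)=103
lo=0(10)+hi=6(89)=99
lo=1(28)+hi=6(89)=117
lo=1(28)+hi=5(72)=100

Yes: 28+72=100


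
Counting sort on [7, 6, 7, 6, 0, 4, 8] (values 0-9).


Input: [7, 6, 7, 6, 0, 4, 8]
Counts: [1, 0, 0, 0, 1, 0, 2, 2, 1, 0]

Sorted: [0, 4, 6, 6, 7, 7, 8]


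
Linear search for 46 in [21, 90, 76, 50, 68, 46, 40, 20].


i=0: 21!=46
i=1: 90!=46
i=2: 76!=46
i=3: 50!=46
i=4: 68!=46
i=5: 46==46 found!

Found at 5, 6 comps


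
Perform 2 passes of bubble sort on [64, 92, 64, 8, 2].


Initial: [64, 92, 64, 8, 2]
Pass 1: [64, 64, 8, 2, 92] (3 swaps)
Pass 2: [64, 8, 2, 64, 92] (2 swaps)

After 2 passes: [64, 8, 2, 64, 92]


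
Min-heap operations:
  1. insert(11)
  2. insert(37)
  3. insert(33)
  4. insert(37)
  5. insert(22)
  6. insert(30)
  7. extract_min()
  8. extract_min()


insert(11) -> [11]
insert(37) -> [11, 37]
insert(33) -> [11, 37, 33]
insert(37) -> [11, 37, 33, 37]
insert(22) -> [11, 22, 33, 37, 37]
insert(30) -> [11, 22, 30, 37, 37, 33]
extract_min()->11, [22, 33, 30, 37, 37]
extract_min()->22, [30, 33, 37, 37]

Final heap: [30, 33, 37, 37]


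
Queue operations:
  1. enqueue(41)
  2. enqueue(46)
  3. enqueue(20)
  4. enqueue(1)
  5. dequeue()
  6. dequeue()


enqueue(41) -> [41]
enqueue(46) -> [41, 46]
enqueue(20) -> [41, 46, 20]
enqueue(1) -> [41, 46, 20, 1]
dequeue()->41, [46, 20, 1]
dequeue()->46, [20, 1]

Final queue: [20, 1]


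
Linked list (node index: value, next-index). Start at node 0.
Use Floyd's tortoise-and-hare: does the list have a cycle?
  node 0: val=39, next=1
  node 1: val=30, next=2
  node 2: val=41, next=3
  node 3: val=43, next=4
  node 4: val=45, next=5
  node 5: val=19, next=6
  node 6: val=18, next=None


Floyd's tortoise (slow, +1) and hare (fast, +2):
  init: slow=0, fast=0
  step 1: slow=1, fast=2
  step 2: slow=2, fast=4
  step 3: slow=3, fast=6
  step 4: fast -> None, no cycle

Cycle: no


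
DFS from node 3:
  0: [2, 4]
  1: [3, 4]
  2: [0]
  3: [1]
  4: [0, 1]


Visit 3, push [1]
Visit 1, push [4]
Visit 4, push [0]
Visit 0, push [2]
Visit 2, push []

DFS order: [3, 1, 4, 0, 2]


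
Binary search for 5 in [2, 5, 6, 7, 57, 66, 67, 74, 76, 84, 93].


Step 1: lo=0, hi=10, mid=5, val=66
Step 2: lo=0, hi=4, mid=2, val=6
Step 3: lo=0, hi=1, mid=0, val=2
Step 4: lo=1, hi=1, mid=1, val=5

Found at index 1


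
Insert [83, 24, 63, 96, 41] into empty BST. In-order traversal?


Insert 83: root
Insert 24: L from 83
Insert 63: L from 83 -> R from 24
Insert 96: R from 83
Insert 41: L from 83 -> R from 24 -> L from 63

In-order: [24, 41, 63, 83, 96]


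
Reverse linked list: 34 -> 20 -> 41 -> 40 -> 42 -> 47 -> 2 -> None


Step 1: curr=34, set curr.next=prev(None) | reversed so far: 34
Step 2: curr=20, set curr.next=prev(34) | reversed so far: 20 -> 34
Step 3: curr=41, set curr.next=prev(20) | reversed so far: 41 -> 20 -> 34
Step 4: curr=40, set curr.next=prev(41) | reversed so far: 40 -> 41 -> 20 -> 34
Step 5: curr=42, set curr.next=prev(40) | reversed so far: 42 -> 40 -> 41 -> 20 -> 34
Step 6: curr=47, set curr.next=prev(42) | reversed so far: 47 -> 42 -> 40 -> 41 -> 20 -> 34
Step 7: curr=2, set curr.next=prev(47) | reversed so far: 2 -> 47 -> 42 -> 40 -> 41 -> 20 -> 34

2 -> 47 -> 42 -> 40 -> 41 -> 20 -> 34 -> None


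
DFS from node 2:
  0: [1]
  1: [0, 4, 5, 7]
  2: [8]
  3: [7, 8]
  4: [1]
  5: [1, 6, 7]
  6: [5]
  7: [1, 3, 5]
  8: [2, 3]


Visit 2, push [8]
Visit 8, push [3]
Visit 3, push [7]
Visit 7, push [5, 1]
Visit 1, push [5, 4, 0]
Visit 0, push []
Visit 4, push []
Visit 5, push [6]
Visit 6, push []

DFS order: [2, 8, 3, 7, 1, 0, 4, 5, 6]


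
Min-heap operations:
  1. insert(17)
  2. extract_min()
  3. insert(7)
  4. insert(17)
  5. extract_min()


insert(17) -> [17]
extract_min()->17, []
insert(7) -> [7]
insert(17) -> [7, 17]
extract_min()->7, [17]

Final heap: [17]


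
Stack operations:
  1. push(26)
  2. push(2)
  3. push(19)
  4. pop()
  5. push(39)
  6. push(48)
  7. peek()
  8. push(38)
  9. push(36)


push(26) -> [26]
push(2) -> [26, 2]
push(19) -> [26, 2, 19]
pop()->19, [26, 2]
push(39) -> [26, 2, 39]
push(48) -> [26, 2, 39, 48]
peek()->48
push(38) -> [26, 2, 39, 48, 38]
push(36) -> [26, 2, 39, 48, 38, 36]

Final stack: [26, 2, 39, 48, 38, 36]


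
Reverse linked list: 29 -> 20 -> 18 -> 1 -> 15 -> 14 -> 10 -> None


Step 1: curr=29, set curr.next=prev(None) | reversed so far: 29
Step 2: curr=20, set curr.next=prev(29) | reversed so far: 20 -> 29
Step 3: curr=18, set curr.next=prev(20) | reversed so far: 18 -> 20 -> 29
Step 4: curr=1, set curr.next=prev(18) | reversed so far: 1 -> 18 -> 20 -> 29
Step 5: curr=15, set curr.next=prev(1) | reversed so far: 15 -> 1 -> 18 -> 20 -> 29
Step 6: curr=14, set curr.next=prev(15) | reversed so far: 14 -> 15 -> 1 -> 18 -> 20 -> 29
Step 7: curr=10, set curr.next=prev(14) | reversed so far: 10 -> 14 -> 15 -> 1 -> 18 -> 20 -> 29

10 -> 14 -> 15 -> 1 -> 18 -> 20 -> 29 -> None


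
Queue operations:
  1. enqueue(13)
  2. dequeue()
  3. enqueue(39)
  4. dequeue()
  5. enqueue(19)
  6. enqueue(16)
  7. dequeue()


enqueue(13) -> [13]
dequeue()->13, []
enqueue(39) -> [39]
dequeue()->39, []
enqueue(19) -> [19]
enqueue(16) -> [19, 16]
dequeue()->19, [16]

Final queue: [16]


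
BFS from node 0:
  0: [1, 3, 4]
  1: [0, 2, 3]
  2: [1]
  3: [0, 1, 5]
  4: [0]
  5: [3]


Visit 0, enqueue [1, 3, 4]
Visit 1, enqueue [2]
Visit 3, enqueue [5]
Visit 4, enqueue []
Visit 2, enqueue []
Visit 5, enqueue []

BFS order: [0, 1, 3, 4, 2, 5]


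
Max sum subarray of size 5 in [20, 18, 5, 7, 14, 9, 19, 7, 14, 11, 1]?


[0:5]: 64
[1:6]: 53
[2:7]: 54
[3:8]: 56
[4:9]: 63
[5:10]: 60
[6:11]: 52

Max: 64 at [0:5]


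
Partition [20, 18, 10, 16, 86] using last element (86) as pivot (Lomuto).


Pivot: 86
  20 <= 86: advance i (no swap)
  18 <= 86: advance i (no swap)
  10 <= 86: advance i (no swap)
  16 <= 86: advance i (no swap)
Place pivot at 4: [20, 18, 10, 16, 86]

Partitioned: [20, 18, 10, 16, 86]


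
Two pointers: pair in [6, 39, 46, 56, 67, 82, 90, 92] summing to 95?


lo=0(6)+hi=7(92)=98
lo=0(6)+hi=6(90)=96
lo=0(6)+hi=5(82)=88
lo=1(39)+hi=5(82)=121
lo=1(39)+hi=4(67)=106
lo=1(39)+hi=3(56)=95

Yes: 39+56=95


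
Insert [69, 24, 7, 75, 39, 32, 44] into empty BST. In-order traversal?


Insert 69: root
Insert 24: L from 69
Insert 7: L from 69 -> L from 24
Insert 75: R from 69
Insert 39: L from 69 -> R from 24
Insert 32: L from 69 -> R from 24 -> L from 39
Insert 44: L from 69 -> R from 24 -> R from 39

In-order: [7, 24, 32, 39, 44, 69, 75]


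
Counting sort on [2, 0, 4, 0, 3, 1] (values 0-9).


Input: [2, 0, 4, 0, 3, 1]
Counts: [2, 1, 1, 1, 1, 0, 0, 0, 0, 0]

Sorted: [0, 0, 1, 2, 3, 4]


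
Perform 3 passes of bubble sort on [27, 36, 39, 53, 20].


Initial: [27, 36, 39, 53, 20]
Pass 1: [27, 36, 39, 20, 53] (1 swaps)
Pass 2: [27, 36, 20, 39, 53] (1 swaps)
Pass 3: [27, 20, 36, 39, 53] (1 swaps)

After 3 passes: [27, 20, 36, 39, 53]


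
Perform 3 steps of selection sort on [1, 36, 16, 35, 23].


Initial: [1, 36, 16, 35, 23]
Step 1: min=1 at 0
  Swap: [1, 36, 16, 35, 23]
Step 2: min=16 at 2
  Swap: [1, 16, 36, 35, 23]
Step 3: min=23 at 4
  Swap: [1, 16, 23, 35, 36]

After 3 steps: [1, 16, 23, 35, 36]


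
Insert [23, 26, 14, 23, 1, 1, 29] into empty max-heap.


Insert 23: [23]
Insert 26: [26, 23]
Insert 14: [26, 23, 14]
Insert 23: [26, 23, 14, 23]
Insert 1: [26, 23, 14, 23, 1]
Insert 1: [26, 23, 14, 23, 1, 1]
Insert 29: [29, 23, 26, 23, 1, 1, 14]

Final heap: [29, 23, 26, 23, 1, 1, 14]


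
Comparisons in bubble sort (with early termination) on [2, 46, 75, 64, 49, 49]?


Algorithm: bubble sort (with early termination)
Input: [2, 46, 75, 64, 49, 49]
Sorted: [2, 46, 49, 49, 64, 75]

12


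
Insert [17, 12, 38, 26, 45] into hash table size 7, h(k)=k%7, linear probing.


Insert 17: h=3 -> slot 3
Insert 12: h=5 -> slot 5
Insert 38: h=3, 1 probes -> slot 4
Insert 26: h=5, 1 probes -> slot 6
Insert 45: h=3, 4 probes -> slot 0

Table: [45, None, None, 17, 38, 12, 26]


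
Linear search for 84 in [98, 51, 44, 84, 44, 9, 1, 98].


i=0: 98!=84
i=1: 51!=84
i=2: 44!=84
i=3: 84==84 found!

Found at 3, 4 comps


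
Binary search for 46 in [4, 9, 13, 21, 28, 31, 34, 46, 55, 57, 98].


Step 1: lo=0, hi=10, mid=5, val=31
Step 2: lo=6, hi=10, mid=8, val=55
Step 3: lo=6, hi=7, mid=6, val=34
Step 4: lo=7, hi=7, mid=7, val=46

Found at index 7


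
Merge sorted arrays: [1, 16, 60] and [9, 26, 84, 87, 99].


Take 1 from A
Take 9 from B
Take 16 from A
Take 26 from B
Take 60 from A

Merged: [1, 9, 16, 26, 60, 84, 87, 99]


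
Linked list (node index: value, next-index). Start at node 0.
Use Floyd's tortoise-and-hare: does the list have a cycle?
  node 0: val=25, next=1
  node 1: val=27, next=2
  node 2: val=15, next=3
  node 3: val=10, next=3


Floyd's tortoise (slow, +1) and hare (fast, +2):
  init: slow=0, fast=0
  step 1: slow=1, fast=2
  step 2: slow=2, fast=3
  step 3: slow=3, fast=3
  slow == fast at node 3: cycle detected

Cycle: yes


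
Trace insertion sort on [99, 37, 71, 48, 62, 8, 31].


Initial: [99, 37, 71, 48, 62, 8, 31]
Insert 37: [37, 99, 71, 48, 62, 8, 31]
Insert 71: [37, 71, 99, 48, 62, 8, 31]
Insert 48: [37, 48, 71, 99, 62, 8, 31]
Insert 62: [37, 48, 62, 71, 99, 8, 31]
Insert 8: [8, 37, 48, 62, 71, 99, 31]
Insert 31: [8, 31, 37, 48, 62, 71, 99]

Sorted: [8, 31, 37, 48, 62, 71, 99]


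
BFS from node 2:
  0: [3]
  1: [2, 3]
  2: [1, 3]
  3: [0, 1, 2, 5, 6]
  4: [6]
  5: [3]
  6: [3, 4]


Visit 2, enqueue [1, 3]
Visit 1, enqueue []
Visit 3, enqueue [0, 5, 6]
Visit 0, enqueue []
Visit 5, enqueue []
Visit 6, enqueue [4]
Visit 4, enqueue []

BFS order: [2, 1, 3, 0, 5, 6, 4]


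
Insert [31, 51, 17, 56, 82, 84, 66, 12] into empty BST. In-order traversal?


Insert 31: root
Insert 51: R from 31
Insert 17: L from 31
Insert 56: R from 31 -> R from 51
Insert 82: R from 31 -> R from 51 -> R from 56
Insert 84: R from 31 -> R from 51 -> R from 56 -> R from 82
Insert 66: R from 31 -> R from 51 -> R from 56 -> L from 82
Insert 12: L from 31 -> L from 17

In-order: [12, 17, 31, 51, 56, 66, 82, 84]


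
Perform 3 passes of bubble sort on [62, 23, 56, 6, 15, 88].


Initial: [62, 23, 56, 6, 15, 88]
Pass 1: [23, 56, 6, 15, 62, 88] (4 swaps)
Pass 2: [23, 6, 15, 56, 62, 88] (2 swaps)
Pass 3: [6, 15, 23, 56, 62, 88] (2 swaps)

After 3 passes: [6, 15, 23, 56, 62, 88]


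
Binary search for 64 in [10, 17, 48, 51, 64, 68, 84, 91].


Step 1: lo=0, hi=7, mid=3, val=51
Step 2: lo=4, hi=7, mid=5, val=68
Step 3: lo=4, hi=4, mid=4, val=64

Found at index 4


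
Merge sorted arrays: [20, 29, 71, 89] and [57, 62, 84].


Take 20 from A
Take 29 from A
Take 57 from B
Take 62 from B
Take 71 from A
Take 84 from B

Merged: [20, 29, 57, 62, 71, 84, 89]


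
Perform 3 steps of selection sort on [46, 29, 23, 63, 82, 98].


Initial: [46, 29, 23, 63, 82, 98]
Step 1: min=23 at 2
  Swap: [23, 29, 46, 63, 82, 98]
Step 2: min=29 at 1
  Swap: [23, 29, 46, 63, 82, 98]
Step 3: min=46 at 2
  Swap: [23, 29, 46, 63, 82, 98]

After 3 steps: [23, 29, 46, 63, 82, 98]


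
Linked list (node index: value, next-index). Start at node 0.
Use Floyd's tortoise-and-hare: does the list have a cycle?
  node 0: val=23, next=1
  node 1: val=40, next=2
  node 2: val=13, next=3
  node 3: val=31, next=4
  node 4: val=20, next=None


Floyd's tortoise (slow, +1) and hare (fast, +2):
  init: slow=0, fast=0
  step 1: slow=1, fast=2
  step 2: slow=2, fast=4
  step 3: fast -> None, no cycle

Cycle: no


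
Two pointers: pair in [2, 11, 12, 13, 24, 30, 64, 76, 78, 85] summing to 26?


lo=0(2)+hi=9(85)=87
lo=0(2)+hi=8(78)=80
lo=0(2)+hi=7(76)=78
lo=0(2)+hi=6(64)=66
lo=0(2)+hi=5(30)=32
lo=0(2)+hi=4(24)=26

Yes: 2+24=26


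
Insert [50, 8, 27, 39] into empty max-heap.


Insert 50: [50]
Insert 8: [50, 8]
Insert 27: [50, 8, 27]
Insert 39: [50, 39, 27, 8]

Final heap: [50, 39, 27, 8]


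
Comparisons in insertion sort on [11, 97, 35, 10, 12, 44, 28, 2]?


Algorithm: insertion sort
Input: [11, 97, 35, 10, 12, 44, 28, 2]
Sorted: [2, 10, 11, 12, 28, 35, 44, 97]

22


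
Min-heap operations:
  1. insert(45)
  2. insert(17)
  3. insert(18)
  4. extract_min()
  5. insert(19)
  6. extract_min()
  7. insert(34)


insert(45) -> [45]
insert(17) -> [17, 45]
insert(18) -> [17, 45, 18]
extract_min()->17, [18, 45]
insert(19) -> [18, 45, 19]
extract_min()->18, [19, 45]
insert(34) -> [19, 45, 34]

Final heap: [19, 45, 34]


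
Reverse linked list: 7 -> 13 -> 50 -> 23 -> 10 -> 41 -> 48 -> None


Step 1: curr=7, set curr.next=prev(None) | reversed so far: 7
Step 2: curr=13, set curr.next=prev(7) | reversed so far: 13 -> 7
Step 3: curr=50, set curr.next=prev(13) | reversed so far: 50 -> 13 -> 7
Step 4: curr=23, set curr.next=prev(50) | reversed so far: 23 -> 50 -> 13 -> 7
Step 5: curr=10, set curr.next=prev(23) | reversed so far: 10 -> 23 -> 50 -> 13 -> 7
Step 6: curr=41, set curr.next=prev(10) | reversed so far: 41 -> 10 -> 23 -> 50 -> 13 -> 7
Step 7: curr=48, set curr.next=prev(41) | reversed so far: 48 -> 41 -> 10 -> 23 -> 50 -> 13 -> 7

48 -> 41 -> 10 -> 23 -> 50 -> 13 -> 7 -> None


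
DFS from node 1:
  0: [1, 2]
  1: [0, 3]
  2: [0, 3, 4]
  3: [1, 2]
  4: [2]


Visit 1, push [3, 0]
Visit 0, push [2]
Visit 2, push [4, 3]
Visit 3, push []
Visit 4, push []

DFS order: [1, 0, 2, 3, 4]


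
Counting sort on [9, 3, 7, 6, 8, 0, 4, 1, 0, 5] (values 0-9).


Input: [9, 3, 7, 6, 8, 0, 4, 1, 0, 5]
Counts: [2, 1, 0, 1, 1, 1, 1, 1, 1, 1]

Sorted: [0, 0, 1, 3, 4, 5, 6, 7, 8, 9]


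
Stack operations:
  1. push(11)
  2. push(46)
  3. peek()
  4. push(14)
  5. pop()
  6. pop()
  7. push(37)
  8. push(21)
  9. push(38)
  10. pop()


push(11) -> [11]
push(46) -> [11, 46]
peek()->46
push(14) -> [11, 46, 14]
pop()->14, [11, 46]
pop()->46, [11]
push(37) -> [11, 37]
push(21) -> [11, 37, 21]
push(38) -> [11, 37, 21, 38]
pop()->38, [11, 37, 21]

Final stack: [11, 37, 21]


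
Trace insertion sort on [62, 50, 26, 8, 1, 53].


Initial: [62, 50, 26, 8, 1, 53]
Insert 50: [50, 62, 26, 8, 1, 53]
Insert 26: [26, 50, 62, 8, 1, 53]
Insert 8: [8, 26, 50, 62, 1, 53]
Insert 1: [1, 8, 26, 50, 62, 53]
Insert 53: [1, 8, 26, 50, 53, 62]

Sorted: [1, 8, 26, 50, 53, 62]


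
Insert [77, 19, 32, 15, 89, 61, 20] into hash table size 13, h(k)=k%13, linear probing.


Insert 77: h=12 -> slot 12
Insert 19: h=6 -> slot 6
Insert 32: h=6, 1 probes -> slot 7
Insert 15: h=2 -> slot 2
Insert 89: h=11 -> slot 11
Insert 61: h=9 -> slot 9
Insert 20: h=7, 1 probes -> slot 8

Table: [None, None, 15, None, None, None, 19, 32, 20, 61, None, 89, 77]


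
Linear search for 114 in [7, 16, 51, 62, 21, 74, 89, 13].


i=0: 7!=114
i=1: 16!=114
i=2: 51!=114
i=3: 62!=114
i=4: 21!=114
i=5: 74!=114
i=6: 89!=114
i=7: 13!=114

Not found, 8 comps


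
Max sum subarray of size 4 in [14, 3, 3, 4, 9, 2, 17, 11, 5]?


[0:4]: 24
[1:5]: 19
[2:6]: 18
[3:7]: 32
[4:8]: 39
[5:9]: 35

Max: 39 at [4:8]


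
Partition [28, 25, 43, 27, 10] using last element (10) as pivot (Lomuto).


Pivot: 10
Place pivot at 0: [10, 25, 43, 27, 28]

Partitioned: [10, 25, 43, 27, 28]


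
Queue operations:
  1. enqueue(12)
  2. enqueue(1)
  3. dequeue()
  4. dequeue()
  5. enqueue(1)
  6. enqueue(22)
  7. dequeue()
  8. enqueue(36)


enqueue(12) -> [12]
enqueue(1) -> [12, 1]
dequeue()->12, [1]
dequeue()->1, []
enqueue(1) -> [1]
enqueue(22) -> [1, 22]
dequeue()->1, [22]
enqueue(36) -> [22, 36]

Final queue: [22, 36]


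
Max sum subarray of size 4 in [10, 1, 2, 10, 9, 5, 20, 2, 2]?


[0:4]: 23
[1:5]: 22
[2:6]: 26
[3:7]: 44
[4:8]: 36
[5:9]: 29

Max: 44 at [3:7]


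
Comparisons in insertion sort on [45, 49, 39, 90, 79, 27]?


Algorithm: insertion sort
Input: [45, 49, 39, 90, 79, 27]
Sorted: [27, 39, 45, 49, 79, 90]

11


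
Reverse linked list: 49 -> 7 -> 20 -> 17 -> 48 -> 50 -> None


Step 1: curr=49, set curr.next=prev(None) | reversed so far: 49
Step 2: curr=7, set curr.next=prev(49) | reversed so far: 7 -> 49
Step 3: curr=20, set curr.next=prev(7) | reversed so far: 20 -> 7 -> 49
Step 4: curr=17, set curr.next=prev(20) | reversed so far: 17 -> 20 -> 7 -> 49
Step 5: curr=48, set curr.next=prev(17) | reversed so far: 48 -> 17 -> 20 -> 7 -> 49
Step 6: curr=50, set curr.next=prev(48) | reversed so far: 50 -> 48 -> 17 -> 20 -> 7 -> 49

50 -> 48 -> 17 -> 20 -> 7 -> 49 -> None


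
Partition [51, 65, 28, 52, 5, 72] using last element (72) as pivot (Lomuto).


Pivot: 72
  51 <= 72: advance i (no swap)
  65 <= 72: advance i (no swap)
  28 <= 72: advance i (no swap)
  52 <= 72: advance i (no swap)
  5 <= 72: advance i (no swap)
Place pivot at 5: [51, 65, 28, 52, 5, 72]

Partitioned: [51, 65, 28, 52, 5, 72]


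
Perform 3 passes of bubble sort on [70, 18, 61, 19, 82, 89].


Initial: [70, 18, 61, 19, 82, 89]
Pass 1: [18, 61, 19, 70, 82, 89] (3 swaps)
Pass 2: [18, 19, 61, 70, 82, 89] (1 swaps)
Pass 3: [18, 19, 61, 70, 82, 89] (0 swaps)

After 3 passes: [18, 19, 61, 70, 82, 89]


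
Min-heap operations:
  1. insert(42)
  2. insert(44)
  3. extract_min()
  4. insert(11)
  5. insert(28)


insert(42) -> [42]
insert(44) -> [42, 44]
extract_min()->42, [44]
insert(11) -> [11, 44]
insert(28) -> [11, 44, 28]

Final heap: [11, 44, 28]


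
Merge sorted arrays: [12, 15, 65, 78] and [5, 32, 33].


Take 5 from B
Take 12 from A
Take 15 from A
Take 32 from B
Take 33 from B

Merged: [5, 12, 15, 32, 33, 65, 78]


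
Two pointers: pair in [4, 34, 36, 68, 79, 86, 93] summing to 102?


lo=0(4)+hi=6(93)=97
lo=1(34)+hi=6(93)=127
lo=1(34)+hi=5(86)=120
lo=1(34)+hi=4(79)=113
lo=1(34)+hi=3(68)=102

Yes: 34+68=102


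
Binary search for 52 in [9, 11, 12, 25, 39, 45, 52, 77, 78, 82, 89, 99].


Step 1: lo=0, hi=11, mid=5, val=45
Step 2: lo=6, hi=11, mid=8, val=78
Step 3: lo=6, hi=7, mid=6, val=52

Found at index 6


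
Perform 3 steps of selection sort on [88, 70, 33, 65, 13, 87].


Initial: [88, 70, 33, 65, 13, 87]
Step 1: min=13 at 4
  Swap: [13, 70, 33, 65, 88, 87]
Step 2: min=33 at 2
  Swap: [13, 33, 70, 65, 88, 87]
Step 3: min=65 at 3
  Swap: [13, 33, 65, 70, 88, 87]

After 3 steps: [13, 33, 65, 70, 88, 87]


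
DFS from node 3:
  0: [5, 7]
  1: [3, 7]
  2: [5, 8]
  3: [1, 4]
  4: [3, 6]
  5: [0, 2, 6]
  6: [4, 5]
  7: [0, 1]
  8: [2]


Visit 3, push [4, 1]
Visit 1, push [7]
Visit 7, push [0]
Visit 0, push [5]
Visit 5, push [6, 2]
Visit 2, push [8]
Visit 8, push []
Visit 6, push [4]
Visit 4, push []

DFS order: [3, 1, 7, 0, 5, 2, 8, 6, 4]


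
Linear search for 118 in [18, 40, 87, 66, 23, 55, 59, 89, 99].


i=0: 18!=118
i=1: 40!=118
i=2: 87!=118
i=3: 66!=118
i=4: 23!=118
i=5: 55!=118
i=6: 59!=118
i=7: 89!=118
i=8: 99!=118

Not found, 9 comps


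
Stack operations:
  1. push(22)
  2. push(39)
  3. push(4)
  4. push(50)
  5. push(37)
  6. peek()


push(22) -> [22]
push(39) -> [22, 39]
push(4) -> [22, 39, 4]
push(50) -> [22, 39, 4, 50]
push(37) -> [22, 39, 4, 50, 37]
peek()->37

Final stack: [22, 39, 4, 50, 37]


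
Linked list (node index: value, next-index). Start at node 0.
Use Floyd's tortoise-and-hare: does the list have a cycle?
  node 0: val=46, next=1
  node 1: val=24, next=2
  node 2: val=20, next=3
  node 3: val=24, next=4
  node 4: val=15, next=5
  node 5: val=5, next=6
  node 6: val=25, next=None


Floyd's tortoise (slow, +1) and hare (fast, +2):
  init: slow=0, fast=0
  step 1: slow=1, fast=2
  step 2: slow=2, fast=4
  step 3: slow=3, fast=6
  step 4: fast -> None, no cycle

Cycle: no


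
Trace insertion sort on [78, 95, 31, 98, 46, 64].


Initial: [78, 95, 31, 98, 46, 64]
Insert 95: [78, 95, 31, 98, 46, 64]
Insert 31: [31, 78, 95, 98, 46, 64]
Insert 98: [31, 78, 95, 98, 46, 64]
Insert 46: [31, 46, 78, 95, 98, 64]
Insert 64: [31, 46, 64, 78, 95, 98]

Sorted: [31, 46, 64, 78, 95, 98]


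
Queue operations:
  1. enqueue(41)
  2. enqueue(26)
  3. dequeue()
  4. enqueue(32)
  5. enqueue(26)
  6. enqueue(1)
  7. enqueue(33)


enqueue(41) -> [41]
enqueue(26) -> [41, 26]
dequeue()->41, [26]
enqueue(32) -> [26, 32]
enqueue(26) -> [26, 32, 26]
enqueue(1) -> [26, 32, 26, 1]
enqueue(33) -> [26, 32, 26, 1, 33]

Final queue: [26, 32, 26, 1, 33]
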